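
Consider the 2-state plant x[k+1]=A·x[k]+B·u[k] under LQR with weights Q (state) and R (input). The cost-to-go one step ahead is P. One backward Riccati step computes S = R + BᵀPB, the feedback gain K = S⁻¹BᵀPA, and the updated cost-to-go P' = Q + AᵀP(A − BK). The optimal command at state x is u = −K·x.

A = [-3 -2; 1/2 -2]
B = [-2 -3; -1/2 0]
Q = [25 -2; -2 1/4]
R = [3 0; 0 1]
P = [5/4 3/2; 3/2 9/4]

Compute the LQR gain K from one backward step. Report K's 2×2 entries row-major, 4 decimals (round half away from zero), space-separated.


0.1379 0.4254 0.6250 1.0084

BᵀP = [-3.2500 -4.1250; -3.7500 -4.5000]
S = R + BᵀPB = [3 0; 0 1] + [8.5625 9.7500; 9.7500 11.2500] = [11.5625 9.7500; 9.7500 12.2500]
BᵀPA = [7.6875 14.7500; 9.0000 16.5000]
K = S⁻¹·BᵀPA = [0.1379 0.4254; 0.6250 1.0084]
A−BK = [-0.8494 1.8759; 0.5689 -1.7873]
AᵀP(A−BK) = [0.6280 0.4046; 0.4046 3.0876]
P' = Q + AᵀP(A−BK) = [25.6280 -1.5954; -1.5954 3.3376]
tr(P') = 28.9655


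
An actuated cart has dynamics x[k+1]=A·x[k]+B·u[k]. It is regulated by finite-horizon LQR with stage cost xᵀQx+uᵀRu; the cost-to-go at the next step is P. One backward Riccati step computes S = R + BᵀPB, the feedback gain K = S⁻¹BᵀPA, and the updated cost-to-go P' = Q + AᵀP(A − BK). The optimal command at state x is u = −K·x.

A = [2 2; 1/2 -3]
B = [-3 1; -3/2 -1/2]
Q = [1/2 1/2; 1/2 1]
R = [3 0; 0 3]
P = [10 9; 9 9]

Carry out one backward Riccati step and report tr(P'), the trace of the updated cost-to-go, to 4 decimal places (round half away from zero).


8.5924

BᵀP = [-43.5000 -40.5000; 5.5000 4.5000]
S = R + BᵀPB = [3 0; 0 3] + [191.2500 -23.2500; -23.2500 3.2500] = [194.2500 -23.2500; -23.2500 6.2500]
BᵀPA = [-107.2500 34.5000; 13.2500 -2.5000]
K = S⁻¹·BᵀPA = [-0.5379 0.2339; 0.1192 0.4699]
A−BK = [0.2673 2.2316; -0.2472 -2.4143]
AᵀP(A−BK) = [0.9855 0.3541; 0.3541 6.1069]
P' = Q + AᵀP(A−BK) = [1.4855 0.8541; 0.8541 7.1069]
tr(P') = 8.5924


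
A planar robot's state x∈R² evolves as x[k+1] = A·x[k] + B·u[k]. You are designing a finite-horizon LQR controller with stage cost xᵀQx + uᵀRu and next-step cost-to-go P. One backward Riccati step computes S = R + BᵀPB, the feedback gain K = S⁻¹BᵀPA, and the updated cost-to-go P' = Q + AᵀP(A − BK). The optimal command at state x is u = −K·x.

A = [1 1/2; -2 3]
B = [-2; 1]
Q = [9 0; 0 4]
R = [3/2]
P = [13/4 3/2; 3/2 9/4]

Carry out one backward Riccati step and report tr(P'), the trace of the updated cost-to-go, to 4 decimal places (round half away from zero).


BᵀP = [-5.0000 -0.7500]
S = R + BᵀPB = [3/2] + [9.2500] = [10.7500]
BᵀPA = [-3.5000 -4.7500]
K = S⁻¹·BᵀPA = [-0.3256 -0.4419]
A−BK = [0.3488 -0.3837; -1.6744 3.4419]
AᵀP(A−BK) = [5.1105 -10.4215; -10.4215 23.4637]
P' = Q + AᵀP(A−BK) = [14.1105 -10.4215; -10.4215 27.4637]
tr(P') = 41.5741

41.5741


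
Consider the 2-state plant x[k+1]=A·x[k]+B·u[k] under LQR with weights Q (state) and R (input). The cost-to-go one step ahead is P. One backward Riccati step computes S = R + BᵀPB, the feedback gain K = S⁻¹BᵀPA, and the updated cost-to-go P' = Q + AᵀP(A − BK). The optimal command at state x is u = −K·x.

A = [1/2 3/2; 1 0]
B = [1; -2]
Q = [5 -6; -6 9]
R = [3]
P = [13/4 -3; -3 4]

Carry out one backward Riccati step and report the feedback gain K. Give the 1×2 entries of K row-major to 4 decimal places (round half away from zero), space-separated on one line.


-0.1861 0.4051

BᵀP = [9.2500 -11.0000]
S = R + BᵀPB = [3] + [31.2500] = [34.2500]
BᵀPA = [-6.3750 13.8750]
K = S⁻¹·BᵀPA = [-0.1861 0.4051]
A−BK = [0.6861 1.0949; 0.6277 0.8102]
AᵀP(A−BK) = [0.6259 0.5201; 0.5201 1.6916]
P' = Q + AᵀP(A−BK) = [5.6259 -5.4799; -5.4799 10.6916]
tr(P') = 16.3175


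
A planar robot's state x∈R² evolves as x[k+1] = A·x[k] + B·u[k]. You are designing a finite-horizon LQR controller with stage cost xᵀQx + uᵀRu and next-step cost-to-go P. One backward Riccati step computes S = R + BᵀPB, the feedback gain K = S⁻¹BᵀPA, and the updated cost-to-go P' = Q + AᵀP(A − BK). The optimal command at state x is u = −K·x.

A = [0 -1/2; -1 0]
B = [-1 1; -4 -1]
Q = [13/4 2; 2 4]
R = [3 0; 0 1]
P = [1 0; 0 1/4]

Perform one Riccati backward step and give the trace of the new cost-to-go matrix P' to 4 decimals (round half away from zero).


7.4549

BᵀP = [-1.0000 -1.0000; 1.0000 -0.2500]
S = R + BᵀPB = [3 0; 0 1] + [5.0000 0.0000; 0.0000 1.2500] = [8.0000 0.0000; 0.0000 2.2500]
BᵀPA = [1.0000 0.5000; 0.2500 -0.5000]
K = S⁻¹·BᵀPA = [0.1250 0.0625; 0.1111 -0.2222]
A−BK = [0.0139 -0.2153; -0.3889 0.0278]
AᵀP(A−BK) = [0.0972 -0.0069; -0.0069 0.1076]
P' = Q + AᵀP(A−BK) = [3.3472 1.9931; 1.9931 4.1076]
tr(P') = 7.4549


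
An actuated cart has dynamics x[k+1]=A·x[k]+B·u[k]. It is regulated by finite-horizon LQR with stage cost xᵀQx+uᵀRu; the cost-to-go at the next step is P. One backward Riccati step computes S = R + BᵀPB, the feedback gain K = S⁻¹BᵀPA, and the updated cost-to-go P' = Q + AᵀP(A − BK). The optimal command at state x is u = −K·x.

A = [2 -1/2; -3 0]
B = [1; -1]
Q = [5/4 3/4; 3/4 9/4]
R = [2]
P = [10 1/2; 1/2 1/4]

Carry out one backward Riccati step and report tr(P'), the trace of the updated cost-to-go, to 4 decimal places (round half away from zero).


10.6389

BᵀP = [9.5000 0.2500]
S = R + BᵀPB = [2] + [9.2500] = [11.2500]
BᵀPA = [18.2500 -4.7500]
K = S⁻¹·BᵀPA = [1.6222 -0.4222]
A−BK = [0.3778 -0.0778; -1.3778 -0.4222]
AᵀP(A−BK) = [6.6444 -1.5444; -1.5444 0.4944]
P' = Q + AᵀP(A−BK) = [7.8944 -0.7944; -0.7944 2.7444]
tr(P') = 10.6389


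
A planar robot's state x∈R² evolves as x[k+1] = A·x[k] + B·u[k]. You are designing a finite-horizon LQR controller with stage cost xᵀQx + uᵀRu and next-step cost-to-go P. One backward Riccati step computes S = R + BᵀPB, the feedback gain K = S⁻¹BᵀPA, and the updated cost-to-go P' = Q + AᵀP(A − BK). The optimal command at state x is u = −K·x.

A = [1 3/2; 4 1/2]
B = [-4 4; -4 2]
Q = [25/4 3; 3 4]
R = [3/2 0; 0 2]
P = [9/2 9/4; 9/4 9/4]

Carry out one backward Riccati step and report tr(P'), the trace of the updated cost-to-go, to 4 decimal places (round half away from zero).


BᵀP = [-27.0000 -18.0000; 22.5000 13.5000]
S = R + BᵀPB = [3/2 0; 0 2] + [180.0000 -144.0000; -144.0000 117.0000] = [181.5000 -144.0000; -144.0000 119.0000]
BᵀPA = [-99.0000 -49.5000; 76.5000 40.5000]
K = S⁻¹·BᵀPA = [-0.8870 -0.0678; -0.4304 0.2583]
A−BK = [-0.8261 0.1957; 1.3130 -0.2878]
AᵀP(A−BK) = [3.6196 -0.5967; -0.5967 0.2455]
P' = Q + AᵀP(A−BK) = [9.8696 2.4033; 2.4033 4.2455]
tr(P') = 14.1151

14.1151


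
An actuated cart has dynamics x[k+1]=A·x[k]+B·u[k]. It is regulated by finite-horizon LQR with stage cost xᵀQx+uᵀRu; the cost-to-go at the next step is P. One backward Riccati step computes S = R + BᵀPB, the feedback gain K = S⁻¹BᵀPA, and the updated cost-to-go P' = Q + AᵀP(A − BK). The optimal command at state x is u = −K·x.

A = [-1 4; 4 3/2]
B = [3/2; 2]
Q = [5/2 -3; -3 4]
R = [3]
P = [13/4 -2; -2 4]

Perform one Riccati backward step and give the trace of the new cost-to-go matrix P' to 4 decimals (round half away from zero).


92.7402

BᵀP = [0.8750 5.0000]
S = R + BᵀPB = [3] + [11.3125] = [14.3125]
BᵀPA = [19.1250 11.0000]
K = S⁻¹·BᵀPA = [1.3362 0.7686]
A−BK = [-3.0044 2.8472; 1.3275 -0.0371]
AᵀP(A−BK) = [57.6943 -32.6987; -32.6987 28.5459]
P' = Q + AᵀP(A−BK) = [60.1943 -35.6987; -35.6987 32.5459]
tr(P') = 92.7402


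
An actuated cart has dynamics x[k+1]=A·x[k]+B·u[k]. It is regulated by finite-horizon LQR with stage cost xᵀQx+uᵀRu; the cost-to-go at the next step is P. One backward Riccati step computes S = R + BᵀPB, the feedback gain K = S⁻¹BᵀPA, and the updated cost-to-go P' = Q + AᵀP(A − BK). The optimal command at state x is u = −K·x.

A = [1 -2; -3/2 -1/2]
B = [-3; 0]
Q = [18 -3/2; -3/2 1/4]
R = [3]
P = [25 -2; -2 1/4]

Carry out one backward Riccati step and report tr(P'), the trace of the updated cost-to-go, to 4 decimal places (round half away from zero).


20.1513

BᵀP = [-75.0000 6.0000]
S = R + BᵀPB = [3] + [225.0000] = [228.0000]
BᵀPA = [-84.0000 147.0000]
K = S⁻¹·BᵀPA = [-0.3684 0.6447]
A−BK = [-0.1053 -0.0658; -1.5000 -0.5000]
AᵀP(A−BK) = [0.6151 -0.6546; -0.6546 1.2862]
P' = Q + AᵀP(A−BK) = [18.6151 -2.1546; -2.1546 1.5362]
tr(P') = 20.1513


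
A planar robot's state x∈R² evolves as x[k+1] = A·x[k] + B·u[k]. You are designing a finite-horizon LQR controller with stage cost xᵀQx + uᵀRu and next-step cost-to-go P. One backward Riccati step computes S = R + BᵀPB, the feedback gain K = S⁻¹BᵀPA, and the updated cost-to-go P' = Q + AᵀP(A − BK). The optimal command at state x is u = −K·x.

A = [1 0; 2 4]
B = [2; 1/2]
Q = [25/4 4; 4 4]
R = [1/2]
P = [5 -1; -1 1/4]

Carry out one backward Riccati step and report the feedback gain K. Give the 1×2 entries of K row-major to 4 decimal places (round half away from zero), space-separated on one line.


BᵀP = [9.5000 -1.8750]
S = R + BᵀPB = [1/2] + [18.0625] = [18.5625]
BᵀPA = [5.7500 -7.5000]
K = S⁻¹·BᵀPA = [0.3098 -0.4040]
A−BK = [0.3805 0.8081; 1.8451 4.2020]
AᵀP(A−BK) = [0.2189 0.3232; 0.3232 0.9697]
P' = Q + AᵀP(A−BK) = [6.4689 4.3232; 4.3232 4.9697]
tr(P') = 11.4386

0.3098 -0.4040


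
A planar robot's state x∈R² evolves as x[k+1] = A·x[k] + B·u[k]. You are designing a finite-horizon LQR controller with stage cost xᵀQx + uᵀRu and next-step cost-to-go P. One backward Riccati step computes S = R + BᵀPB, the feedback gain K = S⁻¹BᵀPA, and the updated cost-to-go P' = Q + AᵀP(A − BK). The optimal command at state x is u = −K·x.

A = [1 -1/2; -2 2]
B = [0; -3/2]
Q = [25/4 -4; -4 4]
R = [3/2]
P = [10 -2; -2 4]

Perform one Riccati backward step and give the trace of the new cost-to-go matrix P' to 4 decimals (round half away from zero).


BᵀP = [3.0000 -6.0000]
S = R + BᵀPB = [3/2] + [9.0000] = [10.5000]
BᵀPA = [15.0000 -13.5000]
K = S⁻¹·BᵀPA = [1.4286 -1.2857]
A−BK = [1.0000 -0.5000; 0.1429 0.0714]
AᵀP(A−BK) = [12.5714 -7.7143; -7.7143 5.1429]
P' = Q + AᵀP(A−BK) = [18.8214 -11.7143; -11.7143 9.1429]
tr(P') = 27.9643

27.9643


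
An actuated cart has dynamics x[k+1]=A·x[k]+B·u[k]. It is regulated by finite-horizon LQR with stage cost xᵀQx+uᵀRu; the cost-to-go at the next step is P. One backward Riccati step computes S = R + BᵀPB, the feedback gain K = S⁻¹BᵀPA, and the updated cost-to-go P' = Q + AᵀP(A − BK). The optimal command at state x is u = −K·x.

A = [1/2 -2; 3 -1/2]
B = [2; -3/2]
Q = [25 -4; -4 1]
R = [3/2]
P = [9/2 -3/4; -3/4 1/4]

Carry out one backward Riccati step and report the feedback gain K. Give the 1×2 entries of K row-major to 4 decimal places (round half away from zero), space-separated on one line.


BᵀP = [10.1250 -1.8750]
S = R + BᵀPB = [3/2] + [23.0625] = [24.5625]
BᵀPA = [-0.5625 -19.3125]
K = S⁻¹·BᵀPA = [-0.0229 -0.7863]
A−BK = [0.5458 -0.4275; 2.9656 -1.6794]
AᵀP(A−BK) = [1.1121 -0.6298; -0.6298 1.3779]
P' = Q + AᵀP(A−BK) = [26.1121 -4.6298; -4.6298 2.3779]
tr(P') = 28.4900

-0.0229 -0.7863


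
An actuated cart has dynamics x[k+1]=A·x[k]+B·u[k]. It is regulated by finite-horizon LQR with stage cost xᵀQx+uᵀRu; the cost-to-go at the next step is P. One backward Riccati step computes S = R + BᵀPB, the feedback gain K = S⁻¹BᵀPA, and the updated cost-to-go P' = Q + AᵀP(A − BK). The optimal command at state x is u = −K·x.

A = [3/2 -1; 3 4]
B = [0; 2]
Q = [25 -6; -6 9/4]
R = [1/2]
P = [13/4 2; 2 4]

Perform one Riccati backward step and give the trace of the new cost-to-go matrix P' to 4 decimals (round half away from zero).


37.7519

BᵀP = [4.0000 8.0000]
S = R + BᵀPB = [1/2] + [16.0000] = [16.5000]
BᵀPA = [30.0000 28.0000]
K = S⁻¹·BᵀPA = [1.8182 1.6970]
A−BK = [1.5000 -1.0000; -0.6364 0.6061]
AᵀP(A−BK) = [6.7670 -1.7841; -1.7841 3.7348]
P' = Q + AᵀP(A−BK) = [31.7670 -7.7841; -7.7841 5.9848]
tr(P') = 37.7519


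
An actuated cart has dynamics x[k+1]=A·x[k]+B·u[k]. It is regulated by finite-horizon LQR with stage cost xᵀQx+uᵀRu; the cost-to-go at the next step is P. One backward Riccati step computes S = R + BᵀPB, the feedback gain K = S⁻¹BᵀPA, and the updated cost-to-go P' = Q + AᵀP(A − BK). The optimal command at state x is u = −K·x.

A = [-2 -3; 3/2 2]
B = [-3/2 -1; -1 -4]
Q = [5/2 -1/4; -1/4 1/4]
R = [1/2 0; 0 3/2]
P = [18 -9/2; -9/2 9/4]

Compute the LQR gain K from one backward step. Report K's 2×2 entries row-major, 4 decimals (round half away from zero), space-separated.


BᵀP = [-22.5000 4.5000; 0.0000 -4.5000]
S = R + BᵀPB = [1/2 0; 0 3/2] + [29.2500 4.5000; 4.5000 18.0000] = [29.7500 4.5000; 4.5000 19.5000]
BᵀPA = [51.7500 76.5000; -6.7500 -9.0000]
K = S⁻¹·BᵀPA = [1.8567 2.7368; -0.7746 -1.0931]
A−BK = [0.0104 0.0121; 0.2582 0.3644]
AᵀP(A−BK) = [2.7515 3.9936; 3.9936 5.7991]
P' = Q + AᵀP(A−BK) = [5.2515 3.7436; 3.7436 6.0491]
tr(P') = 11.3005

1.8567 2.7368 -0.7746 -1.0931


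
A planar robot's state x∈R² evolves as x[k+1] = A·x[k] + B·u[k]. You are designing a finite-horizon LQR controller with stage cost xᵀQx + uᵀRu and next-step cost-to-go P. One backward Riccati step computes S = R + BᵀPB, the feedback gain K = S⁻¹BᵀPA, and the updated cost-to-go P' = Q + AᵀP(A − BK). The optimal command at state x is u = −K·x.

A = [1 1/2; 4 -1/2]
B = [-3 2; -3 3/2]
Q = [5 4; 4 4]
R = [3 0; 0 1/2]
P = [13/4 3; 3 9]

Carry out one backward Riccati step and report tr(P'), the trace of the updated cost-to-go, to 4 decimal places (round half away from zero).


BᵀP = [-18.7500 -36.0000; 11.0000 19.5000]
S = R + BᵀPB = [3 0; 0 1/2] + [164.2500 -91.5000; -91.5000 51.2500] = [167.2500 -91.5000; -91.5000 51.7500]
BᵀPA = [-162.7500 8.6250; 89.0000 -4.2500]
K = S⁻¹·BᵀPA = [-0.9854 0.2031; -0.0225 0.2770]
A−BK = [-1.9112 0.5553; 1.0775 -0.3062]
AᵀP(A−BK) = [12.8781 -3.4715; -3.4715 0.9879]
P' = Q + AᵀP(A−BK) = [17.8781 0.5285; 0.5285 4.9879]
tr(P') = 22.8660

22.8660


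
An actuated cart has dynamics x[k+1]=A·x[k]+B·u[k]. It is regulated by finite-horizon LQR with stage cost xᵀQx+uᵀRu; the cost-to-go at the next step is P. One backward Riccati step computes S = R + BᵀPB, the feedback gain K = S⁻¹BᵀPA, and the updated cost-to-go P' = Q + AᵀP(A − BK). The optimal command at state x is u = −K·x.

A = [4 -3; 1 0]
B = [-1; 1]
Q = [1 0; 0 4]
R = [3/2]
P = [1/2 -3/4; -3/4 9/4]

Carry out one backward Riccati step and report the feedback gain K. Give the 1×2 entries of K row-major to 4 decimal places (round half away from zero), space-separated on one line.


BᵀP = [-1.2500 3.0000]
S = R + BᵀPB = [3/2] + [4.2500] = [5.7500]
BᵀPA = [-2.0000 3.7500]
K = S⁻¹·BᵀPA = [-0.3478 0.6522]
A−BK = [3.6522 -2.3478; 1.3478 -0.6522]
AᵀP(A−BK) = [3.5543 -2.4457; -2.4457 2.0543]
P' = Q + AᵀP(A−BK) = [4.5543 -2.4457; -2.4457 6.0543]
tr(P') = 10.6087

-0.3478 0.6522


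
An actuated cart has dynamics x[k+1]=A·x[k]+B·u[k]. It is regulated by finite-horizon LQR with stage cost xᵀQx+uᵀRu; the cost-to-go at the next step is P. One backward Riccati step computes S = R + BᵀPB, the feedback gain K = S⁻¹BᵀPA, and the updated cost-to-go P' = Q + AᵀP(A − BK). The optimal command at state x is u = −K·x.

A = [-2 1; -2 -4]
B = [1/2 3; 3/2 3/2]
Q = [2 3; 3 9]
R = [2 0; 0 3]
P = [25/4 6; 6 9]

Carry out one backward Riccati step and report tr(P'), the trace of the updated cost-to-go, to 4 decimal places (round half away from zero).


26.5235

BᵀP = [12.1250 16.5000; 27.7500 31.5000]
S = R + BᵀPB = [2 0; 0 3] + [30.8125 61.1250; 61.1250 130.5000] = [32.8125 61.1250; 61.1250 133.5000]
BᵀPA = [-57.2500 -53.8750; -118.5000 -98.2500]
K = S⁻¹·BᵀPA = [-0.6202 -1.8422; -0.6037 0.1075]
A−BK = [0.1211 1.5985; -0.1642 -1.3979]
AᵀP(A−BK) = [1.9582 2.7755; 2.7755 13.5653]
P' = Q + AᵀP(A−BK) = [3.9582 5.7755; 5.7755 22.5653]
tr(P') = 26.5235


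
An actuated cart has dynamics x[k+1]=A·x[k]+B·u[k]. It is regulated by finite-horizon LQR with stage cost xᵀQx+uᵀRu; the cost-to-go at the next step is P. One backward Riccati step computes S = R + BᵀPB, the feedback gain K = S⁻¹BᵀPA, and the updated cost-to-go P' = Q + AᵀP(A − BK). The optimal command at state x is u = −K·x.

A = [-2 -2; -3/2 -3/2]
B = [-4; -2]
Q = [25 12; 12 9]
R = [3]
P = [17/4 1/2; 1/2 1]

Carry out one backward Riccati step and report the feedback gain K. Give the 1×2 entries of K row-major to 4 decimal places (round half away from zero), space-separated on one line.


BᵀP = [-18.0000 -4.0000]
S = R + BᵀPB = [3] + [80.0000] = [83.0000]
BᵀPA = [42.0000 42.0000]
K = S⁻¹·BᵀPA = [0.5060 0.5060]
A−BK = [0.0241 0.0241; -0.4880 -0.4880]
AᵀP(A−BK) = [0.9970 0.9970; 0.9970 0.9970]
P' = Q + AᵀP(A−BK) = [25.9970 12.9970; 12.9970 9.9970]
tr(P') = 35.9940

0.5060 0.5060


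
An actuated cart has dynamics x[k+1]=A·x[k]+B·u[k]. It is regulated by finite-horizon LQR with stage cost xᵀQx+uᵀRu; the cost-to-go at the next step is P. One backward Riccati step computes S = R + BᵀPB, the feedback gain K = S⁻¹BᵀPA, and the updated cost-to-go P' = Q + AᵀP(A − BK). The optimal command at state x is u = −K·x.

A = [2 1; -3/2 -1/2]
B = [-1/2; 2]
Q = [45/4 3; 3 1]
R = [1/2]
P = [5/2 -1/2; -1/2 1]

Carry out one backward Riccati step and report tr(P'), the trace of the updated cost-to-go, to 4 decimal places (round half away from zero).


18.7653

BᵀP = [-2.2500 2.2500]
S = R + BᵀPB = [1/2] + [5.6250] = [6.1250]
BᵀPA = [-7.8750 -3.3750]
K = S⁻¹·BᵀPA = [-1.2857 -0.5510]
A−BK = [1.3571 0.7245; 1.0714 0.6020]
AᵀP(A−BK) = [5.1250 2.6607; 2.6607 1.3903]
P' = Q + AᵀP(A−BK) = [16.3750 5.6607; 5.6607 2.3903]
tr(P') = 18.7653


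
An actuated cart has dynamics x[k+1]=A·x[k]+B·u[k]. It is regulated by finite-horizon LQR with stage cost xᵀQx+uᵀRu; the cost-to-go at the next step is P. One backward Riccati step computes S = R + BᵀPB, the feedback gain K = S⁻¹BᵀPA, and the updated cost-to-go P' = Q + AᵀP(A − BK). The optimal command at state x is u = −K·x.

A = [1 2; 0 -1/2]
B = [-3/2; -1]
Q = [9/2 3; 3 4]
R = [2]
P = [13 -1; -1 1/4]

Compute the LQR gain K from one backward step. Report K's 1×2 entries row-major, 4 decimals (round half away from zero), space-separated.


BᵀP = [-18.5000 1.2500]
S = R + BᵀPB = [2] + [26.5000] = [28.5000]
BᵀPA = [-18.5000 -37.6250]
K = S⁻¹·BᵀPA = [-0.6491 -1.3202]
A−BK = [0.0263 0.0197; -0.6491 -1.8202]
AᵀP(A−BK) = [0.9912 2.0768; 2.0768 4.3909]
P' = Q + AᵀP(A−BK) = [5.4912 5.0768; 5.0768 8.3909]
tr(P') = 13.8821

-0.6491 -1.3202


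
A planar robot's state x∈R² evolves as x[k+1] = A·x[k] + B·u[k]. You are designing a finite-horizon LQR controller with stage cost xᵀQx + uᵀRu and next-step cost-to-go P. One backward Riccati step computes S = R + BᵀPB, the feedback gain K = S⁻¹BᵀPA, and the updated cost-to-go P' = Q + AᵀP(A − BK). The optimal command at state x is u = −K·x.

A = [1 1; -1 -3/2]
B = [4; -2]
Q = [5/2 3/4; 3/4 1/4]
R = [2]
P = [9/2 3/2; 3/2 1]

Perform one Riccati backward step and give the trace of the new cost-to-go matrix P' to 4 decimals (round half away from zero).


BᵀP = [15.0000 4.0000]
S = R + BᵀPB = [2] + [52.0000] = [54.0000]
BᵀPA = [11.0000 9.0000]
K = S⁻¹·BᵀPA = [0.2037 0.1667]
A−BK = [0.1852 0.3333; -0.5926 -1.1667]
AᵀP(A−BK) = [0.2593 0.4167; 0.4167 0.7500]
P' = Q + AᵀP(A−BK) = [2.7593 1.1667; 1.1667 1.0000]
tr(P') = 3.7593

3.7593


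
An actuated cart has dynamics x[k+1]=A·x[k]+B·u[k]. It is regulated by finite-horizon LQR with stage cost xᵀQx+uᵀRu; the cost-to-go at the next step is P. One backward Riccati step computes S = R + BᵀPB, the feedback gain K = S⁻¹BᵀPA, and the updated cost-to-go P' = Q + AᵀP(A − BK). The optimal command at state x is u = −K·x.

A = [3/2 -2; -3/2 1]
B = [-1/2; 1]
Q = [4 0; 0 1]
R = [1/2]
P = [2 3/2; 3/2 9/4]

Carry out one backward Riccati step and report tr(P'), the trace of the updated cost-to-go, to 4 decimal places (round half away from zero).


BᵀP = [0.5000 1.5000]
S = R + BᵀPB = [1/2] + [1.2500] = [1.7500]
BᵀPA = [-1.5000 0.5000]
K = S⁻¹·BᵀPA = [-0.8571 0.2857]
A−BK = [1.0714 -1.8571; -0.6429 0.7143]
AᵀP(A−BK) = [1.5268 -2.1964; -2.1964 4.1071]
P' = Q + AᵀP(A−BK) = [5.5268 -2.1964; -2.1964 5.1071]
tr(P') = 10.6339

10.6339


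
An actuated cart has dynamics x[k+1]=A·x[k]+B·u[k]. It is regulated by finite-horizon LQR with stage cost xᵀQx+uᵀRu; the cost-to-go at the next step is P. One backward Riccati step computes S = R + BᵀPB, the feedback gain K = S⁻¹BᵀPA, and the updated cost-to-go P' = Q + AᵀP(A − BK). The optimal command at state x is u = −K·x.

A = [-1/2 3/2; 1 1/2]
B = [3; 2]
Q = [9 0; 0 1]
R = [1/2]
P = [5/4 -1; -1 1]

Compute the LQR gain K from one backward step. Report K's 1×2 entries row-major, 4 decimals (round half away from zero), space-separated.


-0.5000 0.5667

BᵀP = [1.7500 -1.0000]
S = R + BᵀPB = [1/2] + [3.2500] = [3.7500]
BᵀPA = [-1.8750 2.1250]
K = S⁻¹·BᵀPA = [-0.5000 0.5667]
A−BK = [1.0000 -0.2000; 2.0000 -0.6333]
AᵀP(A−BK) = [1.3750 -0.6250; -0.6250 0.3583]
P' = Q + AᵀP(A−BK) = [10.3750 -0.6250; -0.6250 1.3583]
tr(P') = 11.7333


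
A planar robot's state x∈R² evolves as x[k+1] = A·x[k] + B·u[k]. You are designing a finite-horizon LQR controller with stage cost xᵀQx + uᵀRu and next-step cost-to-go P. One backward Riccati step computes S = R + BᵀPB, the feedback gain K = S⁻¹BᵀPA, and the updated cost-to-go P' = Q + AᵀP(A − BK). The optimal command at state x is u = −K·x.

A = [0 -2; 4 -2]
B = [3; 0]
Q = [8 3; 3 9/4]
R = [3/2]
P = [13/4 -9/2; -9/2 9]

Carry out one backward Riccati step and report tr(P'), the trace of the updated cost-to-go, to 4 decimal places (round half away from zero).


BᵀP = [9.7500 -13.5000]
S = R + BᵀPB = [3/2] + [29.2500] = [30.7500]
BᵀPA = [-54.0000 7.5000]
K = S⁻¹·BᵀPA = [-1.7561 0.2439]
A−BK = [5.2683 -2.7317; 4.0000 -2.0000]
AᵀP(A−BK) = [49.1707 -22.8293; -22.8293 11.1707]
P' = Q + AᵀP(A−BK) = [57.1707 -19.8293; -19.8293 13.4207]
tr(P') = 70.5915

70.5915


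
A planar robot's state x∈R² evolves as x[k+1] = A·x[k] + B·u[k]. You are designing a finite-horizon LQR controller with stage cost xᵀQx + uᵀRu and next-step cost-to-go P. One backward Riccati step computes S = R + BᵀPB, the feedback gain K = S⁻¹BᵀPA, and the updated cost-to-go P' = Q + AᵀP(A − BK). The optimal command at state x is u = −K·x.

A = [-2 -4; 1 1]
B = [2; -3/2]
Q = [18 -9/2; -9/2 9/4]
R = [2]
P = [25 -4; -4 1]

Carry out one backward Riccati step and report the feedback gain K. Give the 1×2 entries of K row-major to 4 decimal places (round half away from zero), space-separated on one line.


-0.9474 -1.8207

BᵀP = [56.0000 -9.5000]
S = R + BᵀPB = [2] + [126.2500] = [128.2500]
BᵀPA = [-121.5000 -233.5000]
K = S⁻¹·BᵀPA = [-0.9474 -1.8207]
A−BK = [-0.1053 -0.3587; -0.4211 -1.7310]
AᵀP(A−BK) = [1.8947 3.7895; 3.7895 7.8752]
P' = Q + AᵀP(A−BK) = [19.8947 -0.7105; -0.7105 10.1252]
tr(P') = 30.0200


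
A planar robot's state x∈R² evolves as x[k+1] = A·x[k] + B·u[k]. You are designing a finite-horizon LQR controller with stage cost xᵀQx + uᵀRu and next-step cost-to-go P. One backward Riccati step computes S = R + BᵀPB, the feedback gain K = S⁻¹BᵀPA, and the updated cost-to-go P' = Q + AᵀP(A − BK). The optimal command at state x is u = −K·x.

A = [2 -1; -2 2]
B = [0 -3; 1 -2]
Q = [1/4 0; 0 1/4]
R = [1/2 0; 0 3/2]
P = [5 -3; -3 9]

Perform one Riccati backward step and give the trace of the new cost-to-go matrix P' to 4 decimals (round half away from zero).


BᵀP = [-3.0000 9.0000; -9.0000 -9.0000]
S = R + BᵀPB = [1/2 0; 0 3/2] + [9.0000 -9.0000; -9.0000 45.0000] = [9.5000 -9.0000; -9.0000 46.5000]
BᵀPA = [-24.0000 21.0000; 0.0000 -9.0000]
K = S⁻¹·BᵀPA = [-3.0936 2.4823; -0.5988 0.2869]
A−BK = [0.2037 -0.1393; -0.1040 0.0915]
AᵀP(A−BK) = [5.7547 -4.4241; -4.4241 3.4532]
P' = Q + AᵀP(A−BK) = [6.0047 -4.4241; -4.4241 3.7032]
tr(P') = 9.7079

9.7079


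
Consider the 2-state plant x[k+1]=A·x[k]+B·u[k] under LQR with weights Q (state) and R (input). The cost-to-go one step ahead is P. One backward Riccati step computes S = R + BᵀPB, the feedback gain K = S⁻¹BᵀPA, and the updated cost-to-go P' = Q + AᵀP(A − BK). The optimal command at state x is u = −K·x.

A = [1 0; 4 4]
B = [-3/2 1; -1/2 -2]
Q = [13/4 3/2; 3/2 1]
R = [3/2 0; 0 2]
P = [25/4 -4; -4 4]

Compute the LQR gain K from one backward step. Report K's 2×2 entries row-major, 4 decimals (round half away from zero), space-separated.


-0.9099 -0.4980 -1.1861 -1.3828

BᵀP = [-7.3750 4.0000; 14.2500 -12.0000]
S = R + BᵀPB = [3/2 0; 0 2] + [9.0625 -15.3750; -15.3750 38.2500] = [10.5625 -15.3750; -15.3750 40.2500]
BᵀPA = [8.6250 16.0000; -33.7500 -48.0000]
K = S⁻¹·BᵀPA = [-0.9099 -0.4980; -1.1861 -1.3828]
A−BK = [0.8212 0.6358; 1.1728 0.9854]
AᵀP(A−BK) = [6.0675 5.6265; 5.6265 5.5947]
P' = Q + AᵀP(A−BK) = [9.3175 7.1265; 7.1265 6.5947]
tr(P') = 15.9123


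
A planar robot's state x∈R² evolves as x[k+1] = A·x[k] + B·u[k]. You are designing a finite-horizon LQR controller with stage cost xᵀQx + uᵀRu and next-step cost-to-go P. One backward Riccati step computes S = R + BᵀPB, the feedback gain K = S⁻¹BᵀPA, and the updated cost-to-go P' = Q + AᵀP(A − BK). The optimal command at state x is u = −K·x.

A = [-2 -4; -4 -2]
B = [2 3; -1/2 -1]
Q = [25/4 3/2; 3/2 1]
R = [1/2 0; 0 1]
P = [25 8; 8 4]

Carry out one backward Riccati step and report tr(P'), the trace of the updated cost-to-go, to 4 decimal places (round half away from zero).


61.0770

BᵀP = [46.0000 14.0000; 67.0000 20.0000]
S = R + BᵀPB = [1/2 0; 0 1] + [85.0000 124.0000; 124.0000 181.0000] = [85.5000 124.0000; 124.0000 182.0000]
BᵀPA = [-148.0000 -212.0000; -214.0000 -308.0000]
K = S⁻¹·BᵀPA = [-2.1622 -2.1189; 0.2973 -0.2486]
A−BK = [1.4324 0.9838; -4.7838 -3.3081]
AᵀP(A−BK) = [35.6216 25.1892; 25.1892 18.2054]
P' = Q + AᵀP(A−BK) = [41.8716 26.6892; 26.6892 19.2054]
tr(P') = 61.0770


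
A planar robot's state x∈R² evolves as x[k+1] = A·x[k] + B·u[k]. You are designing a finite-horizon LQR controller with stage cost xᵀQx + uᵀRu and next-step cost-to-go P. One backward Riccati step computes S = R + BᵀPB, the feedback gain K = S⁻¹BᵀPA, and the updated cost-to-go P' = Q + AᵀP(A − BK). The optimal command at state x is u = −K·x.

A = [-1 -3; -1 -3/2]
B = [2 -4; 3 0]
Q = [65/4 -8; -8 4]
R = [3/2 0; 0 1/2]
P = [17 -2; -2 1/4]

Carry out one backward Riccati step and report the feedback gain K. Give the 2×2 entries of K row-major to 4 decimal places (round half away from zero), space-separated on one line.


-0.0521 -0.1230 0.1988 0.6540

BᵀP = [28.0000 -3.2500; -68.0000 8.0000]
S = R + BᵀPB = [3/2 0; 0 1/2] + [46.2500 -112.0000; -112.0000 272.0000] = [47.7500 -112.0000; -112.0000 272.5000]
BᵀPA = [-24.7500 -79.1250; 60.0000 192.0000]
K = S⁻¹·BᵀPA = [-0.0521 -0.1230; 0.1988 0.6540]
A−BK = [-0.1007 -0.1379; -0.8437 -1.1309]
AᵀP(A−BK) = [0.0343 0.0888; 0.0888 0.2558]
P' = Q + AᵀP(A−BK) = [16.2843 -7.9112; -7.9112 4.2558]
tr(P') = 20.5401


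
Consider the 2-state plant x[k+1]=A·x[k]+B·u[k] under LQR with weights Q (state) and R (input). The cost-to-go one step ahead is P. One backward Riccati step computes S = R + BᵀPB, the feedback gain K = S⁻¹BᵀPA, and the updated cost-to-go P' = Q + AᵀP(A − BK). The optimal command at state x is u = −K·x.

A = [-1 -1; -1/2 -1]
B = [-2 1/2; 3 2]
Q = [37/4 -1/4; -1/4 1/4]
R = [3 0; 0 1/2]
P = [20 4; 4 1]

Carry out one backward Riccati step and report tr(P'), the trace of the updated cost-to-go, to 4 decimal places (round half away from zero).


10.6630

BᵀP = [-28.0000 -5.0000; 18.0000 4.0000]
S = R + BᵀPB = [3 0; 0 1/2] + [41.0000 -24.0000; -24.0000 17.0000] = [44.0000 -24.0000; -24.0000 17.5000]
BᵀPA = [30.5000 33.0000; -20.0000 -22.0000]
K = S⁻¹·BᵀPA = [0.2771 0.2552; -0.7629 -0.9072]
A−BK = [-0.0644 -0.0361; 0.1946 0.0490]
AᵀP(A−BK) = [0.5419 0.5735; 0.5735 0.6211]
P' = Q + AᵀP(A−BK) = [9.7919 0.3235; 0.3235 0.8711]
tr(P') = 10.6630


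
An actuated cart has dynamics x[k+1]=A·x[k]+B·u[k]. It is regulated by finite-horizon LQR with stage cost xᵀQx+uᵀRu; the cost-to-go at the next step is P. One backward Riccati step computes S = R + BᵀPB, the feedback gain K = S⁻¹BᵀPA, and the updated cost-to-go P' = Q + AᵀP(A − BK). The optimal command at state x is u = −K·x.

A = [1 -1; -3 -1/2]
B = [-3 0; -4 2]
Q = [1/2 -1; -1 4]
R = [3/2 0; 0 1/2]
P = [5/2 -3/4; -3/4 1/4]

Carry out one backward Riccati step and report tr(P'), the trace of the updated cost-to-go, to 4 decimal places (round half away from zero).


6.1598

BᵀP = [-4.5000 1.2500; -1.5000 0.5000]
S = R + BᵀPB = [3/2 0; 0 1/2] + [8.5000 2.5000; 2.5000 1.0000] = [10.0000 2.5000; 2.5000 1.5000]
BᵀPA = [-8.2500 3.8750; -3.0000 1.2500]
K = S⁻¹·BᵀPA = [-0.5571 0.3071; -1.0714 0.3214]
A−BK = [-0.6714 -0.0786; -3.0857 0.0857]
AᵀP(A−BK) = [1.4393 -0.5018; -0.5018 0.2205]
P' = Q + AᵀP(A−BK) = [1.9393 -1.5018; -1.5018 4.2205]
tr(P') = 6.1598


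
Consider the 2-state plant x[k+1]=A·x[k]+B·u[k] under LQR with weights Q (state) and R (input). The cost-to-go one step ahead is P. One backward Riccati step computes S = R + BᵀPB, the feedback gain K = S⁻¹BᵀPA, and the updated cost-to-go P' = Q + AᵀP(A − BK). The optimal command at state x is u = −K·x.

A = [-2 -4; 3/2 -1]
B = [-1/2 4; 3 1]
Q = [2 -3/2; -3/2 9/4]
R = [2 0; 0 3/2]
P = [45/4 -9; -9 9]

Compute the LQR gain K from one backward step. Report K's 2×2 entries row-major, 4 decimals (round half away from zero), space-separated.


0.6150 0.0416 -0.4356 -0.9526

BᵀP = [-32.6250 31.5000; 36.0000 -27.0000]
S = R + BᵀPB = [2 0; 0 3/2] + [110.8125 -99.0000; -99.0000 117.0000] = [112.8125 -99.0000; -99.0000 118.5000]
BᵀPA = [112.5000 99.0000; -112.5000 -117.0000]
K = S⁻¹·BᵀPA = [0.6150 0.0416; -0.4356 -0.9526]
A−BK = [0.0499 -0.1689; 0.0907 -0.1723]
AᵀP(A−BK) = [1.0616 0.6534; 0.6534 1.4288]
P' = Q + AᵀP(A−BK) = [3.0616 -0.8466; -0.8466 3.6788]
tr(P') = 6.7404


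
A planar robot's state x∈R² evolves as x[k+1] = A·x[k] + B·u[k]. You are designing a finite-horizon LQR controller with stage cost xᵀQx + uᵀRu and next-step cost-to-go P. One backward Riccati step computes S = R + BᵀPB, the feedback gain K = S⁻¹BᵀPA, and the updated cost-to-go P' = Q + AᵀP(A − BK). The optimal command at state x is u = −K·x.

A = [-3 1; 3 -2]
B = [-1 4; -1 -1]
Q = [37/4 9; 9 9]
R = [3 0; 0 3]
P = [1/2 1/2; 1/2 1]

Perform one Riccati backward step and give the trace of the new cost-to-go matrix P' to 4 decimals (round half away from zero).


BᵀP = [-1.0000 -1.5000; 1.5000 1.0000]
S = R + BᵀPB = [3 0; 0 3] + [2.5000 -2.5000; -2.5000 5.0000] = [5.5000 -2.5000; -2.5000 8.0000]
BᵀPA = [-1.5000 2.0000; -1.5000 -0.5000]
K = S⁻¹·BᵀPA = [-0.4172 0.3907; -0.3179 0.0596]
A−BK = [-2.1457 1.1523; 2.2649 -1.5497]
AᵀP(A−BK) = [3.3974 -2.3245; -2.3245 1.7483]
P' = Q + AᵀP(A−BK) = [12.6474 6.6755; 6.6755 10.7483]
tr(P') = 23.3957

23.3957


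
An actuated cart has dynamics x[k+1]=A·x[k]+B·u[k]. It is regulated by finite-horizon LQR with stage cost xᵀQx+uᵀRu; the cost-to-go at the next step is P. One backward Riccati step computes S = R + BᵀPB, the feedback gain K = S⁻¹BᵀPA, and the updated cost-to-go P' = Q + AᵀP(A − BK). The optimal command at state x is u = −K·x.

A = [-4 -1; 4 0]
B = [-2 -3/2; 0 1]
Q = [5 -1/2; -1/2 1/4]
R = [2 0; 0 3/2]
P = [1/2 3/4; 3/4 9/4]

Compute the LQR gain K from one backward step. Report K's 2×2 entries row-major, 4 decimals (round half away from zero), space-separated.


BᵀP = [-1.0000 -1.5000; 0.0000 1.1250]
S = R + BᵀPB = [2 0; 0 3/2] + [2.0000 0.0000; 0.0000 1.1250] = [4.0000 0.0000; 0.0000 2.6250]
BᵀPA = [-2.0000 1.0000; 4.5000 0.0000]
K = S⁻¹·BᵀPA = [-0.5000 0.2500; 1.7143 0.0000]
A−BK = [-2.4286 -0.5000; 2.2857 0.0000]
AᵀP(A−BK) = [11.2857 -0.5000; -0.5000 0.2500]
P' = Q + AᵀP(A−BK) = [16.2857 -1.0000; -1.0000 0.5000]
tr(P') = 16.7857

-0.5000 0.2500 1.7143 0.0000


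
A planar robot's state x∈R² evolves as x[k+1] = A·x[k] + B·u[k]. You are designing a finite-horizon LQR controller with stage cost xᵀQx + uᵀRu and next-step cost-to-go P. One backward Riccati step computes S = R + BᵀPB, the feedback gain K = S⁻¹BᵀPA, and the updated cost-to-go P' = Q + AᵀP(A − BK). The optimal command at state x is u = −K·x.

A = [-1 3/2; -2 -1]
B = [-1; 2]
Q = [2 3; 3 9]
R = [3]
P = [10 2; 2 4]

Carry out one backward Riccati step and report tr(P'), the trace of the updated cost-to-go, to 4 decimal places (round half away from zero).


BᵀP = [-6.0000 6.0000]
S = R + BᵀPB = [3] + [18.0000] = [21.0000]
BᵀPA = [-6.0000 -15.0000]
K = S⁻¹·BᵀPA = [-0.2857 -0.7143]
A−BK = [-1.2857 0.7857; -1.4286 0.4286]
AᵀP(A−BK) = [32.2857 -15.2857; -15.2857 9.7857]
P' = Q + AᵀP(A−BK) = [34.2857 -12.2857; -12.2857 18.7857]
tr(P') = 53.0714

53.0714


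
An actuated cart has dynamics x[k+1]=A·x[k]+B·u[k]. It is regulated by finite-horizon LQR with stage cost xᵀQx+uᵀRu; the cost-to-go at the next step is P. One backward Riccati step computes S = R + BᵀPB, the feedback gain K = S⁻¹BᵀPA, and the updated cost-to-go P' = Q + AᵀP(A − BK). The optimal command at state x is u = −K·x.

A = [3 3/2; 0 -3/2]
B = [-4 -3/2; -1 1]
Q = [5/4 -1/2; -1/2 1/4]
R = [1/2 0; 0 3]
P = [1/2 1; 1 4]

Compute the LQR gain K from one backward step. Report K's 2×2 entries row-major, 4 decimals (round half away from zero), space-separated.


BᵀP = [-3.0000 -8.0000; 0.2500 2.5000]
S = R + BᵀPB = [1/2 0; 0 3] + [20.0000 -3.5000; -3.5000 2.1250] = [20.5000 -3.5000; -3.5000 5.1250]
BᵀPA = [-9.0000 7.5000; 0.7500 -3.3750]
K = S⁻¹·BᵀPA = [-0.4687 0.2869; -0.1737 -0.4626]
A−BK = [0.8646 1.9535; -0.2949 -0.7505]
AᵀP(A−BK) = [0.4121 0.6788; 0.6788 1.9121]
P' = Q + AᵀP(A−BK) = [1.6621 0.1788; 0.1788 2.1621]
tr(P') = 3.8242

-0.4687 0.2869 -0.1737 -0.4626


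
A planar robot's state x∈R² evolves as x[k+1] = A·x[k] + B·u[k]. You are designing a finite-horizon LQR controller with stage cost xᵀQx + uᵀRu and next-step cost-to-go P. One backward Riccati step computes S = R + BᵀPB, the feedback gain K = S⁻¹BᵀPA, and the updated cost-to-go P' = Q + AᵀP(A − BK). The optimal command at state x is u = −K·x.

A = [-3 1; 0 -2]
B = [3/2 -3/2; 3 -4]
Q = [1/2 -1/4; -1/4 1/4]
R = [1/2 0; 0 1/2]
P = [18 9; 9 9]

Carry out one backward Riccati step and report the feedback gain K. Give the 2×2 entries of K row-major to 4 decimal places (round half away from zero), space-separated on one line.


-3.5791 1.9465 -2.3233 1.7372

BᵀP = [54.0000 40.5000; -63.0000 -49.5000]
S = R + BᵀPB = [1/2 0; 0 1/2] + [202.5000 -243.0000; -243.0000 292.5000] = [203.0000 -243.0000; -243.0000 293.0000]
BᵀPA = [-162.0000 -27.0000; 189.0000 36.0000]
K = S⁻¹·BᵀPA = [-3.5791 1.9465; -2.3233 1.7372]
A−BK = [-1.1163 0.6860; 1.4442 -0.8907]
AᵀP(A−BK) = [21.2860 -12.9977; -12.9977 8.0163]
P' = Q + AᵀP(A−BK) = [21.7860 -13.2477; -13.2477 8.2663]
tr(P') = 30.0523


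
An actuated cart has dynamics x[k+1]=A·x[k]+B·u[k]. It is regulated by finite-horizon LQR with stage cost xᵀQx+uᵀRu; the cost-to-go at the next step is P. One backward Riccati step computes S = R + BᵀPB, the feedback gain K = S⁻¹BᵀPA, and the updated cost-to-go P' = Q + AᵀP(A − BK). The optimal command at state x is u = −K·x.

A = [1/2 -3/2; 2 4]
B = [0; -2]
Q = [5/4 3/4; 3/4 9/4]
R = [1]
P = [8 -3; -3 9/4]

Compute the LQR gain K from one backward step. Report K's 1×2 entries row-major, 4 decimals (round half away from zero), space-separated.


BᵀP = [6.0000 -4.5000]
S = R + BᵀPB = [1] + [9.0000] = [10.0000]
BᵀPA = [-6.0000 -27.0000]
K = S⁻¹·BᵀPA = [-0.6000 -2.7000]
A−BK = [0.5000 -1.5000; 0.8000 -1.4000]
AᵀP(A−BK) = [1.4000 -1.2000; -1.2000 17.1000]
P' = Q + AᵀP(A−BK) = [2.6500 -0.4500; -0.4500 19.3500]
tr(P') = 22.0000

-0.6000 -2.7000


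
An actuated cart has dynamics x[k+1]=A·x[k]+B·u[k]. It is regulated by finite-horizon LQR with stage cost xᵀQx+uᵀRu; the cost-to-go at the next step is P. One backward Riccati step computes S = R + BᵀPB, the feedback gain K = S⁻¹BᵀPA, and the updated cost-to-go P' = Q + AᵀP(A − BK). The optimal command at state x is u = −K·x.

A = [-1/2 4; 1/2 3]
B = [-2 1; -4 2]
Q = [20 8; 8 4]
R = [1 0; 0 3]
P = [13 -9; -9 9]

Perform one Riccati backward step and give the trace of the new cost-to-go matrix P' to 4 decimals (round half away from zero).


BᵀP = [10.0000 -18.0000; -5.0000 9.0000]
S = R + BᵀPB = [1 0; 0 3] + [52.0000 -26.0000; -26.0000 13.0000] = [53.0000 -26.0000; -26.0000 16.0000]
BᵀPA = [-14.0000 -14.0000; 7.0000 7.0000]
K = S⁻¹·BᵀPA = [-0.2442 -0.2442; 0.0407 0.0407]
A−BK = [-1.0291 3.4709; -0.5581 1.9419]
AᵀP(A−BK) = [6.2965 -20.7035; -20.7035 69.2965]
P' = Q + AᵀP(A−BK) = [26.2965 -12.7035; -12.7035 73.2965]
tr(P') = 99.5930

99.5930


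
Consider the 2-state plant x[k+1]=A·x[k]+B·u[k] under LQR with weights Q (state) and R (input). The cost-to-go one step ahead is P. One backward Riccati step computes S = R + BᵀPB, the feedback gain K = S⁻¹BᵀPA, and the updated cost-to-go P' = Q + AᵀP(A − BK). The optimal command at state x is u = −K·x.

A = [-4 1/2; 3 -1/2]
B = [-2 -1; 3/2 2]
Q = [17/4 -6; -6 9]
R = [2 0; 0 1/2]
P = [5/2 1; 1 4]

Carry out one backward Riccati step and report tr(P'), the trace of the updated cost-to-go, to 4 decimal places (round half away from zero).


18.7261

BᵀP = [-3.5000 4.0000; -0.5000 7.0000]
S = R + BᵀPB = [2 0; 0 1/2] + [13.0000 11.5000; 11.5000 14.5000] = [15.0000 11.5000; 11.5000 15.0000]
BᵀPA = [26.0000 -3.7500; 23.0000 -3.7500]
K = S⁻¹·BᵀPA = [1.3531 -0.1415; 0.4960 -0.1415]
A−BK = [-0.7978 0.0755; -0.0216 -0.0047]
AᵀP(A−BK) = [5.4124 -0.5660; -0.5660 0.0637]
P' = Q + AᵀP(A−BK) = [9.6624 -6.5660; -6.5660 9.0637]
tr(P') = 18.7261


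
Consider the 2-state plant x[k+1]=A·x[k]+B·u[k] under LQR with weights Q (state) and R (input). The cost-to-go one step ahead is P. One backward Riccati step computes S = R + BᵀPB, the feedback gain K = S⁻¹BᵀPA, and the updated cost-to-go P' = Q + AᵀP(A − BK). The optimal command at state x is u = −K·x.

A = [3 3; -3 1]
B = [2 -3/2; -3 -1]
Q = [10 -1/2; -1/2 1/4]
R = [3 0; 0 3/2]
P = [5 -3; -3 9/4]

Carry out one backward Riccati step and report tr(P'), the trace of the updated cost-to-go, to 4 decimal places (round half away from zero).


16.8535

BᵀP = [19.0000 -12.7500; -4.5000 2.2500]
S = R + BᵀPB = [3 0; 0 3/2] + [76.2500 -15.7500; -15.7500 4.5000] = [79.2500 -15.7500; -15.7500 6.0000]
BᵀPA = [95.2500 44.2500; -20.2500 -11.2500]
K = S⁻¹·BᵀPA = [1.1105 0.3883; -0.4600 -0.8557]
A−BK = [0.0890 0.9398; -0.1286 1.3092]
AᵀP(A−BK) = [4.1624 1.9365; 1.9365 2.4411]
P' = Q + AᵀP(A−BK) = [14.1624 1.4365; 1.4365 2.6911]
tr(P') = 16.8535


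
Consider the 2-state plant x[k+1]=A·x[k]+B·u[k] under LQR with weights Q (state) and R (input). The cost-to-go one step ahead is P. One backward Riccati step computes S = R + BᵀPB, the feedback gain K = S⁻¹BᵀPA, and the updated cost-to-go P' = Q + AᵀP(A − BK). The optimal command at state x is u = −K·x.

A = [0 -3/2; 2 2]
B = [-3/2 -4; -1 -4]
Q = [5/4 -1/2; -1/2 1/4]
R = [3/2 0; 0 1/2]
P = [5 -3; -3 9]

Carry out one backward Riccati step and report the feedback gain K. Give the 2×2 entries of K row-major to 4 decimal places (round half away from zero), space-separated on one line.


BᵀP = [-4.5000 -4.5000; -8.0000 -24.0000]
S = R + BᵀPB = [3/2 0; 0 1/2] + [11.2500 36.0000; 36.0000 128.0000] = [12.7500 36.0000; 36.0000 128.5000]
BᵀPA = [-9.0000 -2.2500; -48.0000 -36.0000]
K = S⁻¹·BᵀPA = [1.6692 2.9409; -0.8412 -1.1041]
A−BK = [-0.8609 -1.5049; 0.3045 0.5246]
AᵀP(A−BK) = [10.6462 18.4732; 18.4732 32.1210]
P' = Q + AᵀP(A−BK) = [11.8962 17.9732; 17.9732 32.3710]
tr(P') = 44.2673

1.6692 2.9409 -0.8412 -1.1041
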